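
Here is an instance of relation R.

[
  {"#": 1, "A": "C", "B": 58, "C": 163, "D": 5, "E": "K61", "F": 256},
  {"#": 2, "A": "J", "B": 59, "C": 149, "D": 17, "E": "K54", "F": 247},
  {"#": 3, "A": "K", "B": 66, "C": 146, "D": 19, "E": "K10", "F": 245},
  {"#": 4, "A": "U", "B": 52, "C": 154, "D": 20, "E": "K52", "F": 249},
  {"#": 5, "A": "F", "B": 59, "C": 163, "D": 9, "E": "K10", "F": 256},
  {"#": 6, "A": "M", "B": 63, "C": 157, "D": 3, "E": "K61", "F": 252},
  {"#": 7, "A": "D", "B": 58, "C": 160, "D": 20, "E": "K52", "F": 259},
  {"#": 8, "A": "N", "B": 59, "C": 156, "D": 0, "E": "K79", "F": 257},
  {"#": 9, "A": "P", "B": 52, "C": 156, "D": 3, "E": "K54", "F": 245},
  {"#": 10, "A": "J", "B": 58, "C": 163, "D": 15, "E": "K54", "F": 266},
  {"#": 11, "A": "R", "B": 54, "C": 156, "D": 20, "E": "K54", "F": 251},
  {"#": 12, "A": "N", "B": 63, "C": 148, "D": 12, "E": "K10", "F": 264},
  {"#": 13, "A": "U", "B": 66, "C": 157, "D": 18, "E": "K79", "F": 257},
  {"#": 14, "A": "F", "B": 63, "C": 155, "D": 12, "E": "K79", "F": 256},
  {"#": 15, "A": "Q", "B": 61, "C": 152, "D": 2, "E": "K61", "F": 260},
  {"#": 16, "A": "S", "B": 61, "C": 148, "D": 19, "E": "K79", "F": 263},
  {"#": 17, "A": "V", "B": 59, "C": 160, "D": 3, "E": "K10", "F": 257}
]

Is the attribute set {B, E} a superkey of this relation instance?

Rows 5 and 17 have the same {B, E} value (B=59, E=K10) but are distinct tuples, so {B, E} does not determine every attribute — not a superkey.

No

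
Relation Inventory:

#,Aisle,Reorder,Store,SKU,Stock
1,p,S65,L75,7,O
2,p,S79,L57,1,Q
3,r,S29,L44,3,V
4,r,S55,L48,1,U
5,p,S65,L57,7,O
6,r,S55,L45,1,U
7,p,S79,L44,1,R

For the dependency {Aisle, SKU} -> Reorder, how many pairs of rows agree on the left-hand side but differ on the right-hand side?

0

(Aisle=p, SKU=7): all 2 rows agree on Reorder — 0 pairs.
(Aisle=p, SKU=1): all 2 rows agree on Reorder — 0 pairs.
(Aisle=r, SKU=1): all 2 rows agree on Reorder — 0 pairs.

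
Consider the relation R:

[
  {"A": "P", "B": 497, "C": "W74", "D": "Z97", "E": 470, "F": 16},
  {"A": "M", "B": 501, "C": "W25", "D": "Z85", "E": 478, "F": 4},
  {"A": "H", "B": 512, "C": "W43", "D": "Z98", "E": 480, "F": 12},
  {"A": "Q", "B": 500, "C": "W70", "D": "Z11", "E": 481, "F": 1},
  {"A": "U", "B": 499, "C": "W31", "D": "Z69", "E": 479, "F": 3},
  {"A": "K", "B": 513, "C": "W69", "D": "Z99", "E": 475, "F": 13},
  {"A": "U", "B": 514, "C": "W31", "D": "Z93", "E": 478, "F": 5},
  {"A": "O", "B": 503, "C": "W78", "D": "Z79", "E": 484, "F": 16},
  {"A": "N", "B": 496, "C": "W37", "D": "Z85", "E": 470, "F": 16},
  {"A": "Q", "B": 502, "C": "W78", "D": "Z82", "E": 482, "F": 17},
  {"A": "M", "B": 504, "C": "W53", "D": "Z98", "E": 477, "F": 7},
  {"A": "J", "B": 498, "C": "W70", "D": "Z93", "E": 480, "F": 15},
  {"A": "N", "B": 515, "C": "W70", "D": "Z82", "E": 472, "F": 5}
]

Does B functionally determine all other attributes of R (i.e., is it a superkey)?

All 13 rows have distinct B values, so B → (all attributes) holds and B is a superkey.

Yes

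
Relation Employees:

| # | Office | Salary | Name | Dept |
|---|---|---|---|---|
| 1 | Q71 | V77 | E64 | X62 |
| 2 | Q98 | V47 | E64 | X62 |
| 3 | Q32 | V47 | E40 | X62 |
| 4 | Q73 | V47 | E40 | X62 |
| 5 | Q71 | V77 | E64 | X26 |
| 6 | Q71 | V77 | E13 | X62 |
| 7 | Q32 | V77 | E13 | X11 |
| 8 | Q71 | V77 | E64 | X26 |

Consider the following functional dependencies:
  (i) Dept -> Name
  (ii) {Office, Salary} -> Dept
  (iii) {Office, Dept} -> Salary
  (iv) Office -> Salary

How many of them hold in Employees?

1

(i) Dept -> Name: Dept=X62: rows 1, 2, 3, 4, 6 → Name takes values {E64, E40, E13} — violation — fails.
(ii) {Office, Salary} -> Dept: (Office=Q71, Salary=V77): rows 1, 5, 6, 8 → Dept takes values {X62, X26} — violation — fails.
(iii) {Office, Dept} -> Salary: every LHS value maps to a single RHS value — holds.
(iv) Office -> Salary: Office=Q32: rows 3, 7 → Salary takes values {V47, V77} — violation — fails.
1 of the 4 dependencies holds.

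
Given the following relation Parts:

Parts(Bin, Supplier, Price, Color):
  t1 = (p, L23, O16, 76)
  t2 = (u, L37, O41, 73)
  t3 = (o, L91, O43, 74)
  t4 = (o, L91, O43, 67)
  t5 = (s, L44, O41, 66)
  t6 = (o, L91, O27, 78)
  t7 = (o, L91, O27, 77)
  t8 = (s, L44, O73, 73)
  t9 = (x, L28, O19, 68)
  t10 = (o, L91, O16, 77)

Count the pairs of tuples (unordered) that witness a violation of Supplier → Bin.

0

Supplier=L91: all 5 rows agree on Bin — 0 pairs.
Supplier=L44: all 2 rows agree on Bin — 0 pairs.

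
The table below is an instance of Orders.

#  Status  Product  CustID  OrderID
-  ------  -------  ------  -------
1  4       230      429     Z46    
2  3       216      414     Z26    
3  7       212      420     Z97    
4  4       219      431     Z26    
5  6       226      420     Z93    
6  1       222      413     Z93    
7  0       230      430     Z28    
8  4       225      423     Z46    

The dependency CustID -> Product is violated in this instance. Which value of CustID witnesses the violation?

420

CustID=429: row 1 → Product = 230 ✓
CustID=414: row 2 → Product = 216 ✓
CustID=420: rows 3, 5 → Product takes values {212, 226} — violation
CustID=431: row 4 → Product = 219 ✓
CustID=413: row 6 → Product = 222 ✓
CustID=430: row 7 → Product = 230 ✓
CustID=423: row 8 → Product = 225 ✓
The only CustID value with inconsistent Product is CustID=420.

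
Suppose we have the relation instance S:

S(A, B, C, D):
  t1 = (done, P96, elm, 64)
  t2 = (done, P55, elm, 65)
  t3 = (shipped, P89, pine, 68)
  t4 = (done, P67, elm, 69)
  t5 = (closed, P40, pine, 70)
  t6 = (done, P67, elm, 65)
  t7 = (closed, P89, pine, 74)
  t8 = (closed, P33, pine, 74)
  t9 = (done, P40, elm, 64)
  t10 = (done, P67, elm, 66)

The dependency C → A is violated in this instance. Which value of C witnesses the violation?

pine

C=elm: rows 1, 2, 4, 6, 9, 10 → A = done, done, done, done, done, done ✓
C=pine: rows 3, 5, 7, 8 → A takes values {shipped, closed} — violation
The only C value with inconsistent A is C=pine.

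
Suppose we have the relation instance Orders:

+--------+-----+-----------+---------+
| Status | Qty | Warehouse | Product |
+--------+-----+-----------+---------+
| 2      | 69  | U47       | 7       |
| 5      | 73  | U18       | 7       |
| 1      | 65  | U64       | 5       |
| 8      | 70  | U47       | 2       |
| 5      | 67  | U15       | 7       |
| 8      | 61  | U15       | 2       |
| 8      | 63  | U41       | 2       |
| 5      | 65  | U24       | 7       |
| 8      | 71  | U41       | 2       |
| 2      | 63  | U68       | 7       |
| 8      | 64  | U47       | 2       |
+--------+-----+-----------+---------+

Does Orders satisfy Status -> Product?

Status=2: 2 rows → Product = 7, 7 ✓
Status=5: 3 rows → Product = 7, 7, 7 ✓
Status=1: 1 row → Product = 5 ✓
Status=8: 5 rows → Product = 2, 2, 2, 2, 2 ✓
Every Status value is associated with a single Product value, so Status -> Product holds.

Yes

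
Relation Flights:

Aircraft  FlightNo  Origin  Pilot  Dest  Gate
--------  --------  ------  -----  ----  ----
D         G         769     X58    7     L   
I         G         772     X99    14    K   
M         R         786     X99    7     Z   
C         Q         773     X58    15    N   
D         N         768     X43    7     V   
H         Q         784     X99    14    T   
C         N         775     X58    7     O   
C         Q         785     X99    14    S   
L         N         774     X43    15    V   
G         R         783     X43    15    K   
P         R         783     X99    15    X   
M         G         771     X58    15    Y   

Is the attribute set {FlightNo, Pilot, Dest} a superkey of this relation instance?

No

Two distinct rows share (FlightNo=Q, Pilot=X99, Dest=14), so {FlightNo, Pilot, Dest} does not determine every attribute — not a superkey.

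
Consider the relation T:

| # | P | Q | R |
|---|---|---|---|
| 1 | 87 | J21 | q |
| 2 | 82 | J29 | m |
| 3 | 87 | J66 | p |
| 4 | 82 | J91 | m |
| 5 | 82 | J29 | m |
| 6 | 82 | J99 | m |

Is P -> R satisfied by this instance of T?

P=87: rows 1, 3 → R takes values {q, p} — violation
P=82: rows 2, 4, 5, 6 → R = m, m, m, m ✓
Two rows agree on P but differ on R, so P -> R does not hold.

No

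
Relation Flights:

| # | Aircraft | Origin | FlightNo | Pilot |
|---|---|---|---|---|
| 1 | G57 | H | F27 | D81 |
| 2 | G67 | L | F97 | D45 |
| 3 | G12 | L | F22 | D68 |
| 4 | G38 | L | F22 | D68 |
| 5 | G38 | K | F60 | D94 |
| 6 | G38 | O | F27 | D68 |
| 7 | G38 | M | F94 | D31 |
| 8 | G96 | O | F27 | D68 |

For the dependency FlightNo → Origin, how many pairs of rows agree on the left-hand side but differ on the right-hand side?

FlightNo=F27: violating pairs (1,6), (1,8) — 2 pairs.
FlightNo=F22: all 2 rows agree on Origin — 0 pairs.

2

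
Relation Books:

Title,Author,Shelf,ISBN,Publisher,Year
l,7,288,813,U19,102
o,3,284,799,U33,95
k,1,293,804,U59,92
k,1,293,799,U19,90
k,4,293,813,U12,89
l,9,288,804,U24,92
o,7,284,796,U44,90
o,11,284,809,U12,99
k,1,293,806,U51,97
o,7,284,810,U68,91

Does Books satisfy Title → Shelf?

Yes

Title=l: 2 rows → Shelf = 288, 288 ✓
Title=o: 4 rows → Shelf = 284, 284, 284, 284 ✓
Title=k: 4 rows → Shelf = 293, 293, 293, 293 ✓
Every Title value is associated with a single Shelf value, so Title → Shelf holds.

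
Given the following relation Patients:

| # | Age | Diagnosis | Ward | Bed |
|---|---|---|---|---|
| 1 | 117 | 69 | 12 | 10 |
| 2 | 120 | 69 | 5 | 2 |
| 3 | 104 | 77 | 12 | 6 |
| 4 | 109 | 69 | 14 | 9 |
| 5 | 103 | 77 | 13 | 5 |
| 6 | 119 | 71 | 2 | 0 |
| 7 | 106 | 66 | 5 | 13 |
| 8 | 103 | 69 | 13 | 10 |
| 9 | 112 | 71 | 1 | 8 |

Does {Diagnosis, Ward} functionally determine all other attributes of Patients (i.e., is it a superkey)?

Yes

All 9 rows have distinct {Diagnosis, Ward} values, so {Diagnosis, Ward} → (all attributes) holds and {Diagnosis, Ward} is a superkey.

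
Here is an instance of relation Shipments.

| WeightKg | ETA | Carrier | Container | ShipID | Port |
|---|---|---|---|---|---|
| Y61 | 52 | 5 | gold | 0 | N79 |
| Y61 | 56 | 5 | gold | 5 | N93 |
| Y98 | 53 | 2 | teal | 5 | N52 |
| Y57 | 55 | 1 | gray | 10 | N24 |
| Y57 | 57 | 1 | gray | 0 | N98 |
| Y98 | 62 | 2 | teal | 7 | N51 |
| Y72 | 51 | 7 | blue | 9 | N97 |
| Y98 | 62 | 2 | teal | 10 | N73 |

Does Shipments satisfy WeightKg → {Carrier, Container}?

WeightKg=Y61: 2 rows → {Carrier,Container} = (5, gold), (5, gold) ✓
WeightKg=Y98: 3 rows → {Carrier,Container} = (2, teal), (2, teal), (2, teal) ✓
WeightKg=Y57: 2 rows → {Carrier,Container} = (1, gray), (1, gray) ✓
WeightKg=Y72: 1 row → {Carrier,Container} = (7, blue) ✓
Every WeightKg value is associated with a single {Carrier, Container} value, so WeightKg → {Carrier, Container} holds.

Yes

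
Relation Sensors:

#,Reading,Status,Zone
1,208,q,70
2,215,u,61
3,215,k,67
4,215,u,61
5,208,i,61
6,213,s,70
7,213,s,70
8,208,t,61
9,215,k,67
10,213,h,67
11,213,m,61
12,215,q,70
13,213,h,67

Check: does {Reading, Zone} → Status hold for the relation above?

No

(Reading=208, Zone=70): row 1 → Status = q ✓
(Reading=215, Zone=61): rows 2, 4 → Status = u, u ✓
(Reading=215, Zone=67): rows 3, 9 → Status = k, k ✓
(Reading=208, Zone=61): rows 5, 8 → Status takes values {i, t} — violation
(Reading=213, Zone=70): rows 6, 7 → Status = s, s ✓
(Reading=213, Zone=67): rows 10, 13 → Status = h, h ✓
(Reading=213, Zone=61): row 11 → Status = m ✓
(Reading=215, Zone=70): row 12 → Status = q ✓
Two rows agree on {Reading, Zone} but differ on Status, so {Reading, Zone} → Status does not hold.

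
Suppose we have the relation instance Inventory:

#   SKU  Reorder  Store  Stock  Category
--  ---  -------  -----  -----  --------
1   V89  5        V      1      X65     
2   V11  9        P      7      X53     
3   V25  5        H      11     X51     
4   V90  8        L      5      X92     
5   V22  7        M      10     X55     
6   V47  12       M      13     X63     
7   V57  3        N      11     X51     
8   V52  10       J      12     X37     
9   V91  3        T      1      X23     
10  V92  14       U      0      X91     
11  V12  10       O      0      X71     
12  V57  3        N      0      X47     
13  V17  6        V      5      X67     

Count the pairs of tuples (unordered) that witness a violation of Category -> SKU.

Category=X51: violating pairs (3,7) — 1 pair.

1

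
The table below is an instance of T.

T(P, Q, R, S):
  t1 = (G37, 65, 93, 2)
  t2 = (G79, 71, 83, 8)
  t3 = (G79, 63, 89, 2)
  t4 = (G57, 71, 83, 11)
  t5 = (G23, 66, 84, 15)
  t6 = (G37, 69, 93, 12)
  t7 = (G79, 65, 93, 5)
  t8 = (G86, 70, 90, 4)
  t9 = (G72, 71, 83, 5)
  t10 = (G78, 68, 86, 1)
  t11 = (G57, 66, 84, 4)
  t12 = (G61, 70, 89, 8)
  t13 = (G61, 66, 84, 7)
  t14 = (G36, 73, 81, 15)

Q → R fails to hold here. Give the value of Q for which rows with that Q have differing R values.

70

Q=65: rows 1, 7 → R = 93, 93 ✓
Q=71: rows 2, 4, 9 → R = 83, 83, 83 ✓
Q=63: row 3 → R = 89 ✓
Q=66: rows 5, 11, 13 → R = 84, 84, 84 ✓
Q=69: row 6 → R = 93 ✓
Q=70: rows 8, 12 → R takes values {90, 89} — violation
Q=68: row 10 → R = 86 ✓
Q=73: row 14 → R = 81 ✓
The only Q value with inconsistent R is Q=70.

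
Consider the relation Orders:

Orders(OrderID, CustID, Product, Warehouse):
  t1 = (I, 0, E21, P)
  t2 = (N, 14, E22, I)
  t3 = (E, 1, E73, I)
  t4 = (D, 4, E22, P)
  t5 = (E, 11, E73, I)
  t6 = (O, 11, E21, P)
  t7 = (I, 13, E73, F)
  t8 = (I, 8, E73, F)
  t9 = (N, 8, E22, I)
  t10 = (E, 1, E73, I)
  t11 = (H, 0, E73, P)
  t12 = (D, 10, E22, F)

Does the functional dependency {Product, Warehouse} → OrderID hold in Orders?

No

(Product=E21, Warehouse=P): rows 1, 6 → OrderID takes values {I, O} — violation
(Product=E22, Warehouse=I): rows 2, 9 → OrderID = N, N ✓
(Product=E73, Warehouse=I): rows 3, 5, 10 → OrderID = E, E, E ✓
(Product=E22, Warehouse=P): row 4 → OrderID = D ✓
(Product=E73, Warehouse=F): rows 7, 8 → OrderID = I, I ✓
(Product=E73, Warehouse=P): row 11 → OrderID = H ✓
(Product=E22, Warehouse=F): row 12 → OrderID = D ✓
Two rows agree on {Product, Warehouse} but differ on OrderID, so {Product, Warehouse} → OrderID does not hold.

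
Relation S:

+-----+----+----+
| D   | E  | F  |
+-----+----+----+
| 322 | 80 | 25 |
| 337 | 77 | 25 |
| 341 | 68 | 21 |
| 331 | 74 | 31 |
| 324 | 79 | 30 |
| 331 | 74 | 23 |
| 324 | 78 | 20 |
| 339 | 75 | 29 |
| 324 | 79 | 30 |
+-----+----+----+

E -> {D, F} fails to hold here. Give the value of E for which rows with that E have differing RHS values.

74

E=80: 1 row → {D,F} = (322, 25) ✓
E=77: 1 row → {D,F} = (337, 25) ✓
E=68: 1 row → {D,F} = (341, 21) ✓
E=74: 2 rows → {D,F} takes values {(331, 31), (331, 23)} — violation
E=79: 2 rows → {D,F} = (324, 30), (324, 30) ✓
E=78: 1 row → {D,F} = (324, 20) ✓
E=75: 1 row → {D,F} = (339, 29) ✓
The only E value with inconsistent RHS is E=74.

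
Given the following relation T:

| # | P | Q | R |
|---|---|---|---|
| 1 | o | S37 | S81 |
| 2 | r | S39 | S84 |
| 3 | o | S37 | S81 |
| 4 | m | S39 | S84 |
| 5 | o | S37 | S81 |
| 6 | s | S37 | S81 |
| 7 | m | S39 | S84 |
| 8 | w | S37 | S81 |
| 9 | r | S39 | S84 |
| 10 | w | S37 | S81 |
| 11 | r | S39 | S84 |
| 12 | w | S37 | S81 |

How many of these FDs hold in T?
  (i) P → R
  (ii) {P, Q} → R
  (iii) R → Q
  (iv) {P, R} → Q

4

(i) P → R: every LHS value maps to a single RHS value — holds.
(ii) {P, Q} → R: every LHS value maps to a single RHS value — holds.
(iii) R → Q: every LHS value maps to a single RHS value — holds.
(iv) {P, R} → Q: every LHS value maps to a single RHS value — holds.
4 of the 4 dependencies hold.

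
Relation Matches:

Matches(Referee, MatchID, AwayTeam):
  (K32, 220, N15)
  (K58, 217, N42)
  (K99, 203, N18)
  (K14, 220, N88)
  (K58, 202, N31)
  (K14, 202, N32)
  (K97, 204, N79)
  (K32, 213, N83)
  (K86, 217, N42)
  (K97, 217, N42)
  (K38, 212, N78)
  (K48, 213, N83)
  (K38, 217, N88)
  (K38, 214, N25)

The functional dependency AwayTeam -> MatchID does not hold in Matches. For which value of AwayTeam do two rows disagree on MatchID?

N88

AwayTeam=N15: 1 row → MatchID = 220 ✓
AwayTeam=N42: 3 rows → MatchID = 217, 217, 217 ✓
AwayTeam=N18: 1 row → MatchID = 203 ✓
AwayTeam=N88: 2 rows → MatchID takes values {220, 217} — violation
AwayTeam=N31: 1 row → MatchID = 202 ✓
AwayTeam=N32: 1 row → MatchID = 202 ✓
AwayTeam=N79: 1 row → MatchID = 204 ✓
AwayTeam=N83: 2 rows → MatchID = 213, 213 ✓
AwayTeam=N78: 1 row → MatchID = 212 ✓
AwayTeam=N25: 1 row → MatchID = 214 ✓
The only AwayTeam value with inconsistent MatchID is AwayTeam=N88.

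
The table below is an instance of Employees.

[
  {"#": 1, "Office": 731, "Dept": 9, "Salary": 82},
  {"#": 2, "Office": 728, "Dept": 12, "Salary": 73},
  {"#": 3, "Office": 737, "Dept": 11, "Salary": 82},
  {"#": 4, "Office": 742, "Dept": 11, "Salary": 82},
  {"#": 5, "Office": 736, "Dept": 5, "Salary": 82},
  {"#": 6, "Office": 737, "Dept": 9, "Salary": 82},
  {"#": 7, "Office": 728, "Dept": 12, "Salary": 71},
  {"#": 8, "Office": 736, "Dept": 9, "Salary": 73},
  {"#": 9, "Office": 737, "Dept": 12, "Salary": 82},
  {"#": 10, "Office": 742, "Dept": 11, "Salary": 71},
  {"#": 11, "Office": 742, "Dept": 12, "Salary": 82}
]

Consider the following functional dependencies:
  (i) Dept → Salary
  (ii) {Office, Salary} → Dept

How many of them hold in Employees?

(i) Dept → Salary: Dept=9: rows 1, 6, 8 → Salary takes values {82, 73} — violation; Dept=12: rows 2, 7, 9, 11 → Salary takes values {73, 71, 82} — violation; Dept=11: rows 3, 4, 10 → Salary takes values {82, 71} — violation — fails.
(ii) {Office, Salary} → Dept: (Office=737, Salary=82): rows 3, 6, 9 → Dept takes values {11, 9, 12} — violation; (Office=742, Salary=82): rows 4, 11 → Dept takes values {11, 12} — violation — fails.
None of the 2 dependencies hold.

0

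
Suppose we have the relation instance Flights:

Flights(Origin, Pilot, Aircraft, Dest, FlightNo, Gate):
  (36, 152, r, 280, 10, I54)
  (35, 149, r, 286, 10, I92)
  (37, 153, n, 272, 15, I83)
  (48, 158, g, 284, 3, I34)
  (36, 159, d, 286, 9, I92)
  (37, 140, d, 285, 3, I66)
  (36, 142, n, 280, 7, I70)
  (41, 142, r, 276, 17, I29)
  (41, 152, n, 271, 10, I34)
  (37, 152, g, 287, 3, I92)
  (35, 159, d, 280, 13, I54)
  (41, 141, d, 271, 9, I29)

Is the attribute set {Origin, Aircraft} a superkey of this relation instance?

Yes

All 12 rows have distinct {Origin, Aircraft} values, so {Origin, Aircraft} → (all attributes) holds and {Origin, Aircraft} is a superkey.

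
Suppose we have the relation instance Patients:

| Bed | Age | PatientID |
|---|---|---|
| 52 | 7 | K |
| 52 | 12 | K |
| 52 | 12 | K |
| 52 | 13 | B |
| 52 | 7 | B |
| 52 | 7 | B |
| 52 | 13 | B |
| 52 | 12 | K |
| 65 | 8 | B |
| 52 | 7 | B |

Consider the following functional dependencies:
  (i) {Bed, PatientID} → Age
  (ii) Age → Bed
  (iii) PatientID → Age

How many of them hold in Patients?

(i) {Bed, PatientID} → Age: (Bed=52, PatientID=K): 4 rows → Age takes values {7, 12} — violation; (Bed=52, PatientID=B): 5 rows → Age takes values {13, 7} — violation — fails.
(ii) Age → Bed: every LHS value maps to a single RHS value — holds.
(iii) PatientID → Age: PatientID=K: 4 rows → Age takes values {7, 12} — violation; PatientID=B: 6 rows → Age takes values {13, 7, 8} — violation — fails.
1 of the 3 dependencies holds.

1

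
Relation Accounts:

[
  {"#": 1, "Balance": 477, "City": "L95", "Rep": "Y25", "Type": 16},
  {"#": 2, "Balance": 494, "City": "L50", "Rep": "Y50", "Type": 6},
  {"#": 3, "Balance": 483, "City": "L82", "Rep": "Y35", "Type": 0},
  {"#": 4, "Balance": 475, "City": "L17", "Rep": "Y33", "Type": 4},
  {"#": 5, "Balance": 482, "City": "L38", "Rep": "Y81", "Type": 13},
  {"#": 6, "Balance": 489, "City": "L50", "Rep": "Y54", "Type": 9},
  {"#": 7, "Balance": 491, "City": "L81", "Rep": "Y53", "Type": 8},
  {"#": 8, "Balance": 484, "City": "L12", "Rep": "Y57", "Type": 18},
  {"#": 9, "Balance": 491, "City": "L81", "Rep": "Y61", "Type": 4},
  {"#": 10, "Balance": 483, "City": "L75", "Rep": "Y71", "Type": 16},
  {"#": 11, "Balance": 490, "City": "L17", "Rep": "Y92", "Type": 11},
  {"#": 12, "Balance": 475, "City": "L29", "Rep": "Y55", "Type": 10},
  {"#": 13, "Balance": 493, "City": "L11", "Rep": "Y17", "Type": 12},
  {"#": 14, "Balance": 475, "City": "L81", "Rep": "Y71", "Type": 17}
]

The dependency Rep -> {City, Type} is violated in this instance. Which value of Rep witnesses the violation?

Rep=Y25: row 1 → {City,Type} = (L95, 16) ✓
Rep=Y50: row 2 → {City,Type} = (L50, 6) ✓
Rep=Y35: row 3 → {City,Type} = (L82, 0) ✓
Rep=Y33: row 4 → {City,Type} = (L17, 4) ✓
Rep=Y81: row 5 → {City,Type} = (L38, 13) ✓
Rep=Y54: row 6 → {City,Type} = (L50, 9) ✓
Rep=Y53: row 7 → {City,Type} = (L81, 8) ✓
Rep=Y57: row 8 → {City,Type} = (L12, 18) ✓
Rep=Y61: row 9 → {City,Type} = (L81, 4) ✓
Rep=Y71: rows 10, 14 → {City,Type} takes values {(L75, 16), (L81, 17)} — violation
Rep=Y92: row 11 → {City,Type} = (L17, 11) ✓
Rep=Y55: row 12 → {City,Type} = (L29, 10) ✓
Rep=Y17: row 13 → {City,Type} = (L11, 12) ✓
The only Rep value with inconsistent RHS is Rep=Y71.

Y71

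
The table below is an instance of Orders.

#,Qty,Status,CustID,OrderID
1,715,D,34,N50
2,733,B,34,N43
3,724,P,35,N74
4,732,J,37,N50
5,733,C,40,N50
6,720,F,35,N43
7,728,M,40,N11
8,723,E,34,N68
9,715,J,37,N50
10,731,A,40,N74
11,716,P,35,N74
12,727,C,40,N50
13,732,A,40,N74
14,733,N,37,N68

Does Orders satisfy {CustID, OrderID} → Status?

Yes

(CustID=34, OrderID=N50): row 1 → Status = D ✓
(CustID=34, OrderID=N43): row 2 → Status = B ✓
(CustID=35, OrderID=N74): rows 3, 11 → Status = P, P ✓
(CustID=37, OrderID=N50): rows 4, 9 → Status = J, J ✓
(CustID=40, OrderID=N50): rows 5, 12 → Status = C, C ✓
(CustID=35, OrderID=N43): row 6 → Status = F ✓
(CustID=40, OrderID=N11): row 7 → Status = M ✓
(CustID=34, OrderID=N68): row 8 → Status = E ✓
(CustID=40, OrderID=N74): rows 10, 13 → Status = A, A ✓
(CustID=37, OrderID=N68): row 14 → Status = N ✓
Every {CustID, OrderID} value is associated with a single Status value, so {CustID, OrderID} → Status holds.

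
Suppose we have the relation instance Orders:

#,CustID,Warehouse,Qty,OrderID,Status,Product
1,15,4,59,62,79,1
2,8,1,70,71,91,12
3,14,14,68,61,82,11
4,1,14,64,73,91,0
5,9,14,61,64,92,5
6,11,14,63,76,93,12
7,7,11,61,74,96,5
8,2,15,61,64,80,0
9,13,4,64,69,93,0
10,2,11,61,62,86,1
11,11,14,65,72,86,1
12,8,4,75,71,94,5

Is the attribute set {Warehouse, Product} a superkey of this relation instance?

All 12 rows have distinct {Warehouse, Product} values, so {Warehouse, Product} → (all attributes) holds and {Warehouse, Product} is a superkey.

Yes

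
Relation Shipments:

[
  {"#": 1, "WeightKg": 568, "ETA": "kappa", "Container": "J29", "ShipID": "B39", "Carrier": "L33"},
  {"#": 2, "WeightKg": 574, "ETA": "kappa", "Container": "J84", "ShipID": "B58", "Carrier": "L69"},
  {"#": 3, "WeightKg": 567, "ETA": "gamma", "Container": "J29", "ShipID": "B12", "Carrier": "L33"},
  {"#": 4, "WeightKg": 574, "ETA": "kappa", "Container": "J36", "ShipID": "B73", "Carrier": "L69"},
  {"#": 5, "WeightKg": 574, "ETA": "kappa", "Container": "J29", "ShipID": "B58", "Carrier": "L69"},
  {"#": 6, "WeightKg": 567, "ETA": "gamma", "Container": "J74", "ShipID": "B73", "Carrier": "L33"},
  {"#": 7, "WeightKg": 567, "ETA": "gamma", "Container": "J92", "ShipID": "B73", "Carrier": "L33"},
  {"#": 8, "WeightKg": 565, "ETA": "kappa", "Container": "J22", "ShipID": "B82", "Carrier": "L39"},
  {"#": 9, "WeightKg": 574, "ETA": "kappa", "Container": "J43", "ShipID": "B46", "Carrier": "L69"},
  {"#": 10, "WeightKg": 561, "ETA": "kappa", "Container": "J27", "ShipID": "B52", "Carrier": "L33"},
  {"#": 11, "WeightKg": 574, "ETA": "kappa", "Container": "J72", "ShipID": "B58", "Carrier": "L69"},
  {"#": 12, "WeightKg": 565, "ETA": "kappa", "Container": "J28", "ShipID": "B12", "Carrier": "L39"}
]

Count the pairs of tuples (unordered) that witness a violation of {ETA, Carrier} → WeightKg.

(ETA=kappa, Carrier=L33): violating pairs (1,10) — 1 pair.
(ETA=kappa, Carrier=L69): all 5 rows agree on WeightKg — 0 pairs.
(ETA=gamma, Carrier=L33): all 3 rows agree on WeightKg — 0 pairs.
(ETA=kappa, Carrier=L39): all 2 rows agree on WeightKg — 0 pairs.

1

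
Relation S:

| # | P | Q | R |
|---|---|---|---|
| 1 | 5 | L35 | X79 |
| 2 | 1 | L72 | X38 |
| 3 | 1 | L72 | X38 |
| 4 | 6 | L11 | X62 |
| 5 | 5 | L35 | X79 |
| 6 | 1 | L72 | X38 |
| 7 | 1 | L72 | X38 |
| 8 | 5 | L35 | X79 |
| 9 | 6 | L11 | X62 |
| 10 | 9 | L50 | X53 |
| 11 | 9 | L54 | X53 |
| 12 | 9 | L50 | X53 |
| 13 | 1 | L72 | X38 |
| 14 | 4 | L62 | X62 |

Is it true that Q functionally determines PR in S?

Q=L35: rows 1, 5, 8 → {P,R} = (5, X79), (5, X79), (5, X79) ✓
Q=L72: rows 2, 3, 6, 7, 13 → {P,R} = (1, X38), (1, X38), (1, X38), (1, X38), (1, X38) ✓
Q=L11: rows 4, 9 → {P,R} = (6, X62), (6, X62) ✓
Q=L50: rows 10, 12 → {P,R} = (9, X53), (9, X53) ✓
Q=L54: row 11 → {P,R} = (9, X53) ✓
Q=L62: row 14 → {P,R} = (4, X62) ✓
Every Q value is associated with a single PR value, so Q -> PR holds.

Yes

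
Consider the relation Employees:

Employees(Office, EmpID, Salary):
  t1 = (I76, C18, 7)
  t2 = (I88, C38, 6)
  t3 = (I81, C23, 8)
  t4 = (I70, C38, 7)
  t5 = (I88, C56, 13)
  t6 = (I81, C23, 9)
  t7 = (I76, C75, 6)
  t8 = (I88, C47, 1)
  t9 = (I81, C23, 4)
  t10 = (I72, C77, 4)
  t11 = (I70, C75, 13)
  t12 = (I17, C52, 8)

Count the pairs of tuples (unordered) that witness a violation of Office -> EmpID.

5

Office=I76: violating pairs (1,7) — 1 pair.
Office=I88: violating pairs (2,5), (2,8), (5,8) — 3 pairs.
Office=I81: all 3 rows agree on EmpID — 0 pairs.
Office=I70: violating pairs (4,11) — 1 pair.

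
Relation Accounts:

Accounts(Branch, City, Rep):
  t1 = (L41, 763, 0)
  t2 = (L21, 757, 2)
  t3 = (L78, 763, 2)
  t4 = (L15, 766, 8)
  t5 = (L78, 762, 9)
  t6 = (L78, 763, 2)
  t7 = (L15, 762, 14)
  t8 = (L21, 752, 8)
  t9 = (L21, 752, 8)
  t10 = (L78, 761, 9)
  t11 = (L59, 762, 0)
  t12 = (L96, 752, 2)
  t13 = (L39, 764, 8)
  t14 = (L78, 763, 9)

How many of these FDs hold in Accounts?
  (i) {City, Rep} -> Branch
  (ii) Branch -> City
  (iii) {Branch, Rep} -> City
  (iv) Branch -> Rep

(i) {City, Rep} -> Branch: every LHS value maps to a single RHS value — holds.
(ii) Branch -> City: Branch=L21: rows 2, 8, 9 → City takes values {757, 752} — violation; Branch=L78: rows 3, 5, 6, 10, 14 → City takes values {763, 762, 761} — violation; Branch=L15: rows 4, 7 → City takes values {766, 762} — violation — fails.
(iii) {Branch, Rep} -> City: (Branch=L78, Rep=9): rows 5, 10, 14 → City takes values {762, 761, 763} — violation — fails.
(iv) Branch -> Rep: Branch=L21: rows 2, 8, 9 → Rep takes values {2, 8} — violation; Branch=L78: rows 3, 5, 6, 10, 14 → Rep takes values {2, 9} — violation; Branch=L15: rows 4, 7 → Rep takes values {8, 14} — violation — fails.
1 of the 4 dependencies holds.

1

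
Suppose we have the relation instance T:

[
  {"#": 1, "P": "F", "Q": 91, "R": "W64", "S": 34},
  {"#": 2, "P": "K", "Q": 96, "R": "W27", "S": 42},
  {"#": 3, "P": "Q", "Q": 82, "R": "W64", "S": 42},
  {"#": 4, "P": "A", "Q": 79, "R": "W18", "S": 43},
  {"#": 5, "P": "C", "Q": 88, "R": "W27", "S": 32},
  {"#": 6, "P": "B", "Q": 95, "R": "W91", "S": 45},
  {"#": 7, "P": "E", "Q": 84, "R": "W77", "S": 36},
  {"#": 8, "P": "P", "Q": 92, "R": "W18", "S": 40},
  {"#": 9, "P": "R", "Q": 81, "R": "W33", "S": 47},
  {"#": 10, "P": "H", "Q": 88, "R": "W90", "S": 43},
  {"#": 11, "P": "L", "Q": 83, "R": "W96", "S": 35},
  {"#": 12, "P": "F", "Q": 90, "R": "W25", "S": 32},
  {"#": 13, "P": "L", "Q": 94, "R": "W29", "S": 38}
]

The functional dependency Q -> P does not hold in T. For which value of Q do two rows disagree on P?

Q=91: row 1 → P = F ✓
Q=96: row 2 → P = K ✓
Q=82: row 3 → P = Q ✓
Q=79: row 4 → P = A ✓
Q=88: rows 5, 10 → P takes values {C, H} — violation
Q=95: row 6 → P = B ✓
Q=84: row 7 → P = E ✓
Q=92: row 8 → P = P ✓
Q=81: row 9 → P = R ✓
Q=83: row 11 → P = L ✓
Q=90: row 12 → P = F ✓
Q=94: row 13 → P = L ✓
The only Q value with inconsistent P is Q=88.

88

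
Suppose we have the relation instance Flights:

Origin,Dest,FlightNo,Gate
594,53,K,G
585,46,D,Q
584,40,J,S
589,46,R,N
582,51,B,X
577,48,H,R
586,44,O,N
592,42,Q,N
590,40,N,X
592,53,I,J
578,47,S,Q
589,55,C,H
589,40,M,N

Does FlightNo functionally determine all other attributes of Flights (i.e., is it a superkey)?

Yes

All 13 rows have distinct FlightNo values, so FlightNo → (all attributes) holds and FlightNo is a superkey.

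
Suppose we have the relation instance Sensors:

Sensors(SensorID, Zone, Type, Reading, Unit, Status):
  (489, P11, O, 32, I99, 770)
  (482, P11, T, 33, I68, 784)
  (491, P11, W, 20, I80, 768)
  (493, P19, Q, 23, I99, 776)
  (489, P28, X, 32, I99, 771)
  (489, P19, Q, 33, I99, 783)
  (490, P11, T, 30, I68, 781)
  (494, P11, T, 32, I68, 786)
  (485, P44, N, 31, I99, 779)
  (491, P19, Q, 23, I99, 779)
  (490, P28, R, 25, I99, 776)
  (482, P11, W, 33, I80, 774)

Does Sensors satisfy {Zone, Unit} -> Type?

(Zone=P11, Unit=I99): 1 row → Type = O ✓
(Zone=P11, Unit=I68): 3 rows → Type = T, T, T ✓
(Zone=P11, Unit=I80): 2 rows → Type = W, W ✓
(Zone=P19, Unit=I99): 3 rows → Type = Q, Q, Q ✓
(Zone=P28, Unit=I99): 2 rows → Type takes values {X, R} — violation
(Zone=P44, Unit=I99): 1 row → Type = N ✓
Two rows agree on {Zone, Unit} but differ on Type, so {Zone, Unit} -> Type does not hold.

No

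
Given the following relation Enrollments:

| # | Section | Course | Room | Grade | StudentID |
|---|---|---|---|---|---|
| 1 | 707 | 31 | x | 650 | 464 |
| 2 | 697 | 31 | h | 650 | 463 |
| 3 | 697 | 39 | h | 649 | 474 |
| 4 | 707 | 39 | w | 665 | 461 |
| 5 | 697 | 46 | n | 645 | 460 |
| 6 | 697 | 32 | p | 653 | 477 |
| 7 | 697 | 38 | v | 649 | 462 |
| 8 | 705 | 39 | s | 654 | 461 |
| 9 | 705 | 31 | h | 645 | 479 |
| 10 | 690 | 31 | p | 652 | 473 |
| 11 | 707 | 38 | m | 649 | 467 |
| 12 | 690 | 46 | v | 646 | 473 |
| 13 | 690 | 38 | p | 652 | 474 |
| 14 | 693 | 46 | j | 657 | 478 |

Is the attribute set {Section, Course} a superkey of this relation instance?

Yes

All 14 rows have distinct {Section, Course} values, so {Section, Course} → (all attributes) holds and {Section, Course} is a superkey.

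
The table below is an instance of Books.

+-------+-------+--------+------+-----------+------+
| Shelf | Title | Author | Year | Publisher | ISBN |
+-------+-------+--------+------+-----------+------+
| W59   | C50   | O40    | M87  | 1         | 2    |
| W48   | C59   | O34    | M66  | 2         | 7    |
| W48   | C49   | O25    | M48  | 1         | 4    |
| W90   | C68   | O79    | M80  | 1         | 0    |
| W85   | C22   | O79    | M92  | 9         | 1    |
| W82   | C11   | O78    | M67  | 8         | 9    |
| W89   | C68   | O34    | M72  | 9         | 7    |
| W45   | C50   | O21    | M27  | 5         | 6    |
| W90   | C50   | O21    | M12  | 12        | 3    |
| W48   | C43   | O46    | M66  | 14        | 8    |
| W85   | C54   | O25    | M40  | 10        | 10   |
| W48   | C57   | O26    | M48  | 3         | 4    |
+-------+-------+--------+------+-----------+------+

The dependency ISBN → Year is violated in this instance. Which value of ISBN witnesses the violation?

7

ISBN=2: 1 row → Year = M87 ✓
ISBN=7: 2 rows → Year takes values {M66, M72} — violation
ISBN=4: 2 rows → Year = M48, M48 ✓
ISBN=0: 1 row → Year = M80 ✓
ISBN=1: 1 row → Year = M92 ✓
ISBN=9: 1 row → Year = M67 ✓
ISBN=6: 1 row → Year = M27 ✓
ISBN=3: 1 row → Year = M12 ✓
ISBN=8: 1 row → Year = M66 ✓
ISBN=10: 1 row → Year = M40 ✓
The only ISBN value with inconsistent Year is ISBN=7.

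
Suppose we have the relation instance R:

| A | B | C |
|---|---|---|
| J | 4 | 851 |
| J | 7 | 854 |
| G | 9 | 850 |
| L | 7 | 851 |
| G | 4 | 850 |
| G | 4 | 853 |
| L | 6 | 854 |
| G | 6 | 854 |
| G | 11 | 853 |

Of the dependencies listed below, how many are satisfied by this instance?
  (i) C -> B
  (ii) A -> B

(i) C -> B: C=851: 2 rows → B takes values {4, 7} — violation; C=854: 3 rows → B takes values {7, 6} — violation; C=850: 2 rows → B takes values {9, 4} — violation; C=853: 2 rows → B takes values {4, 11} — violation — fails.
(ii) A -> B: A=J: 2 rows → B takes values {4, 7} — violation; A=G: 5 rows → B takes values {9, 4, 6, 11} — violation; A=L: 2 rows → B takes values {7, 6} — violation — fails.
None of the 2 dependencies hold.

0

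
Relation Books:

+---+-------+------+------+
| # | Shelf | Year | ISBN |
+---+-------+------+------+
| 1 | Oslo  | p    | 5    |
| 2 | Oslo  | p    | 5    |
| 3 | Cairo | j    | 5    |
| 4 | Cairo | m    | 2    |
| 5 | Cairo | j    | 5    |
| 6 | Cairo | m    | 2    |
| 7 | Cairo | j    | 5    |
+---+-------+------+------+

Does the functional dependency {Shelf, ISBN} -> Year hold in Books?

(Shelf=Oslo, ISBN=5): rows 1, 2 → Year = p, p ✓
(Shelf=Cairo, ISBN=5): rows 3, 5, 7 → Year = j, j, j ✓
(Shelf=Cairo, ISBN=2): rows 4, 6 → Year = m, m ✓
Every {Shelf, ISBN} value is associated with a single Year value, so {Shelf, ISBN} -> Year holds.

Yes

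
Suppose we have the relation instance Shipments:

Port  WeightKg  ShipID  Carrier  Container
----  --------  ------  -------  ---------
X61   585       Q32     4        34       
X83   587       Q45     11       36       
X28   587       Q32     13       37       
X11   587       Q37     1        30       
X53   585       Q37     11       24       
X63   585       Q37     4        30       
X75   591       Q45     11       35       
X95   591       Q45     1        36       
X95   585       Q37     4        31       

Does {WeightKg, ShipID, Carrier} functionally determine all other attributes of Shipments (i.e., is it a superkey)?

Two distinct rows share (WeightKg=585, ShipID=Q37, Carrier=4), so {WeightKg, ShipID, Carrier} does not determine every attribute — not a superkey.

No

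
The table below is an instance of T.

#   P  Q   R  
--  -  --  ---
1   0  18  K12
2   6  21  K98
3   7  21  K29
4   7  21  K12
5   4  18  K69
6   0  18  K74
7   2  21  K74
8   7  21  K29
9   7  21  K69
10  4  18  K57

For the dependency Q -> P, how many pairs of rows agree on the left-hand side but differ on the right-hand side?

Q=18: violating pairs (1,5), (1,10), (5,6), (6,10) — 4 pairs.
Q=21: violating pairs (2,3), (2,4), (2,7), (2,8), (2,9), (3,7), (4,7), (7,8), (7,9) — 9 pairs.

13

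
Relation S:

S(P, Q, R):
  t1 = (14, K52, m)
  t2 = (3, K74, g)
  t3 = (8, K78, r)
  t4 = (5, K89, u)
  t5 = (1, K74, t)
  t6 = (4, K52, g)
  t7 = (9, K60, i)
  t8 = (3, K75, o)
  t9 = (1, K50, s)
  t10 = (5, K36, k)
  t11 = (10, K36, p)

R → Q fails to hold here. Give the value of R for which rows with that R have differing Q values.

g

R=m: row 1 → Q = K52 ✓
R=g: rows 2, 6 → Q takes values {K74, K52} — violation
R=r: row 3 → Q = K78 ✓
R=u: row 4 → Q = K89 ✓
R=t: row 5 → Q = K74 ✓
R=i: row 7 → Q = K60 ✓
R=o: row 8 → Q = K75 ✓
R=s: row 9 → Q = K50 ✓
R=k: row 10 → Q = K36 ✓
R=p: row 11 → Q = K36 ✓
The only R value with inconsistent Q is R=g.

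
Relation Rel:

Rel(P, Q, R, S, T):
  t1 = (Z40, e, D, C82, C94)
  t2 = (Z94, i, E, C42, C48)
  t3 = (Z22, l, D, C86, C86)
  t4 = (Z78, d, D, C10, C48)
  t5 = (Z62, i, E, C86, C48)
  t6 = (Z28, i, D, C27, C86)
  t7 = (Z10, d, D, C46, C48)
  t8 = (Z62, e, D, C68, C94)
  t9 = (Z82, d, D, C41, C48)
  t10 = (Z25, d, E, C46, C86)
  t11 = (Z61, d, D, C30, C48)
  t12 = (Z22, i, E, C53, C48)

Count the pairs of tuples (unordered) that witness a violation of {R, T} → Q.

1

(R=D, T=C94): all 2 rows agree on Q — 0 pairs.
(R=E, T=C48): all 3 rows agree on Q — 0 pairs.
(R=D, T=C86): violating pairs (3,6) — 1 pair.
(R=D, T=C48): all 4 rows agree on Q — 0 pairs.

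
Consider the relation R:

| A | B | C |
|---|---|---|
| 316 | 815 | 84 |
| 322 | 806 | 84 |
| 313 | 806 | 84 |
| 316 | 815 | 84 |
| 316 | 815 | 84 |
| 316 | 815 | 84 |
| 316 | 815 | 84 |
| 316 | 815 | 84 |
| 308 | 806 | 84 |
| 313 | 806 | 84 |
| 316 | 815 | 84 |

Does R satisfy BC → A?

No

(B=815, C=84): 7 rows → A = 316, 316, 316, 316, 316, 316, 316 ✓
(B=806, C=84): 4 rows → A takes values {322, 313, 308} — violation
Two rows agree on BC but differ on A, so BC → A does not hold.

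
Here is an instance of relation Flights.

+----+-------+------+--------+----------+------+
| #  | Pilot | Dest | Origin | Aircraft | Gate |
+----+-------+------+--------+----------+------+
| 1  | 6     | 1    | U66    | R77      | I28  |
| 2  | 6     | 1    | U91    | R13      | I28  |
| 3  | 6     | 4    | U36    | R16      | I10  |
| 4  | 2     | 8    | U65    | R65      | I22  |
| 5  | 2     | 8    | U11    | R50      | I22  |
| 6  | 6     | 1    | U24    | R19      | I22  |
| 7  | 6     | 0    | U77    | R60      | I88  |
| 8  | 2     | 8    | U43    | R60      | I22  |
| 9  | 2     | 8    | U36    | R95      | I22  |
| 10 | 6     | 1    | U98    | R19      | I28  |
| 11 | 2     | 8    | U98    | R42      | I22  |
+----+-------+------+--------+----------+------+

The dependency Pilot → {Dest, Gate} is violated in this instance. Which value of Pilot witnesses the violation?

6

Pilot=6: rows 1, 2, 3, 6, 7, 10 → {Dest,Gate} takes values {(1, I28), (4, I10), (1, I22), (0, I88)} — violation
Pilot=2: rows 4, 5, 8, 9, 11 → {Dest,Gate} = (8, I22), (8, I22), (8, I22), (8, I22), (8, I22) ✓
The only Pilot value with inconsistent RHS is Pilot=6.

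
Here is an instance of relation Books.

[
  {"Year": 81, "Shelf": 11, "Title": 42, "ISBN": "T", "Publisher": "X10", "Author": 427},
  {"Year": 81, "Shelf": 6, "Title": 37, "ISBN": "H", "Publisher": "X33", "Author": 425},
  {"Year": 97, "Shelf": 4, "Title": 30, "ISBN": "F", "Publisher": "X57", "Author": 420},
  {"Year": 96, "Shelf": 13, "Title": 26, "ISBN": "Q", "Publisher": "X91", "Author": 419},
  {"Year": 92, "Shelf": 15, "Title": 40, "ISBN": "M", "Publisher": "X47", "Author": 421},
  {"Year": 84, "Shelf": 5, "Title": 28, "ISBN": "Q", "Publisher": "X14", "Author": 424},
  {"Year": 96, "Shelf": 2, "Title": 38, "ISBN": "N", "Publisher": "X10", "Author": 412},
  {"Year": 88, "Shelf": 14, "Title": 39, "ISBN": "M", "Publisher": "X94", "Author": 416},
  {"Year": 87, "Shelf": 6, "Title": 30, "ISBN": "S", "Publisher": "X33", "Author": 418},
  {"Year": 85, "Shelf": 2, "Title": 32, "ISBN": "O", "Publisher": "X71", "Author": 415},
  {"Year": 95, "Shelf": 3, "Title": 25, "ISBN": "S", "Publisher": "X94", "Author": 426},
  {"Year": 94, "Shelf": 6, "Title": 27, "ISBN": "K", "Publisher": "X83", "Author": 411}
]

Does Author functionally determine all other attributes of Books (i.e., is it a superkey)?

All 12 rows have distinct Author values, so Author → (all attributes) holds and Author is a superkey.

Yes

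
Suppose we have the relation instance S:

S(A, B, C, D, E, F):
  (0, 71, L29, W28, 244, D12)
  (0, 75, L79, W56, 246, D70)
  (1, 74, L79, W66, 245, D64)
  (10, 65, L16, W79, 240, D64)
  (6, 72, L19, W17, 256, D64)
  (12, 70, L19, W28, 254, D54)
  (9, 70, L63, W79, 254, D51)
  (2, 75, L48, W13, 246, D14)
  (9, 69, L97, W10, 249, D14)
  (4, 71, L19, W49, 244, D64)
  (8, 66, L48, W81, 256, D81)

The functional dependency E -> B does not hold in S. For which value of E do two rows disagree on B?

256

E=244: 2 rows → B = 71, 71 ✓
E=246: 2 rows → B = 75, 75 ✓
E=245: 1 row → B = 74 ✓
E=240: 1 row → B = 65 ✓
E=256: 2 rows → B takes values {72, 66} — violation
E=254: 2 rows → B = 70, 70 ✓
E=249: 1 row → B = 69 ✓
The only E value with inconsistent B is E=256.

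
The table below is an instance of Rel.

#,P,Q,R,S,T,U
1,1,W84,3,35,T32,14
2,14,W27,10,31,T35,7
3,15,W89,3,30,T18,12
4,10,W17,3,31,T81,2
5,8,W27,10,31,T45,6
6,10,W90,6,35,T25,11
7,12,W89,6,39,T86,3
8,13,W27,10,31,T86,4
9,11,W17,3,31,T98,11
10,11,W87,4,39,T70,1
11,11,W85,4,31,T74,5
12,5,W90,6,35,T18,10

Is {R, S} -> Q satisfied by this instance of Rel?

Yes

(R=3, S=35): row 1 → Q = W84 ✓
(R=10, S=31): rows 2, 5, 8 → Q = W27, W27, W27 ✓
(R=3, S=30): row 3 → Q = W89 ✓
(R=3, S=31): rows 4, 9 → Q = W17, W17 ✓
(R=6, S=35): rows 6, 12 → Q = W90, W90 ✓
(R=6, S=39): row 7 → Q = W89 ✓
(R=4, S=39): row 10 → Q = W87 ✓
(R=4, S=31): row 11 → Q = W85 ✓
Every {R, S} value is associated with a single Q value, so {R, S} -> Q holds.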